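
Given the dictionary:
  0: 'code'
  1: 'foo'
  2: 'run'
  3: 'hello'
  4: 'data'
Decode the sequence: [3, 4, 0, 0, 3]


Look up each index in the dictionary:
  3 -> 'hello'
  4 -> 'data'
  0 -> 'code'
  0 -> 'code'
  3 -> 'hello'

Decoded: "hello data code code hello"


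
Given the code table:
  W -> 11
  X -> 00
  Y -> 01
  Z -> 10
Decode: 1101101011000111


Decoding:
11 -> W
01 -> Y
10 -> Z
10 -> Z
11 -> W
00 -> X
01 -> Y
11 -> W


Result: WYZZWXYW


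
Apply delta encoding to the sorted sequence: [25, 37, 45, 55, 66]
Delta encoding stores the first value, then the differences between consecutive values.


First value: 25
Deltas:
  37 - 25 = 12
  45 - 37 = 8
  55 - 45 = 10
  66 - 55 = 11


Delta encoded: [25, 12, 8, 10, 11]


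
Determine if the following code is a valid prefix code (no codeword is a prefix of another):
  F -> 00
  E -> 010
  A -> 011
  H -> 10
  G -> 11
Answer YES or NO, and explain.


Checking each pair (does one codeword prefix another?):
  F='00' vs E='010': no prefix
  F='00' vs A='011': no prefix
  F='00' vs H='10': no prefix
  F='00' vs G='11': no prefix
  E='010' vs F='00': no prefix
  E='010' vs A='011': no prefix
  E='010' vs H='10': no prefix
  E='010' vs G='11': no prefix
  A='011' vs F='00': no prefix
  A='011' vs E='010': no prefix
  A='011' vs H='10': no prefix
  A='011' vs G='11': no prefix
  H='10' vs F='00': no prefix
  H='10' vs E='010': no prefix
  H='10' vs A='011': no prefix
  H='10' vs G='11': no prefix
  G='11' vs F='00': no prefix
  G='11' vs E='010': no prefix
  G='11' vs A='011': no prefix
  G='11' vs H='10': no prefix
No violation found over all pairs.

YES -- this is a valid prefix code. No codeword is a prefix of any other codeword.


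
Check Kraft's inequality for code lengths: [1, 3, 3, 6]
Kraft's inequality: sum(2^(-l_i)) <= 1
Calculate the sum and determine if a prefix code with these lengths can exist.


Sum = 2^(-1) + 2^(-3) + 2^(-3) + 2^(-6)
    = 0.5 + 0.125 + 0.125 + 0.015625
    = 49/64 = 0.765625
Since 0.765625 <= 1, Kraft's inequality IS satisfied.
A prefix code with these lengths CAN exist.

Kraft sum = 0.765625. Satisfied.


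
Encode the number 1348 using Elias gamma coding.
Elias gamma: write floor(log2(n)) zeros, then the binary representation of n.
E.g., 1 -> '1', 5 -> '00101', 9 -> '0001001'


num_bits = floor(log2(1348)) + 1 = 11
leading_zeros = num_bits - 1 = 10
binary(1348) = 10101000100

Elias gamma(1348) = '0000000000' + '10101000100' = 000000000010101000100 (21 bits)


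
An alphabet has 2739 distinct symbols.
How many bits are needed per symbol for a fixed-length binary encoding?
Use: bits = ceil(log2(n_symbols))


log2(2739) = 11.4194
Bracket: 2^11 = 2048 < 2739 <= 2^12 = 4096
So ceil(log2(2739)) = 12

bits = ceil(log2(2739)) = ceil(11.4194) = 12 bits


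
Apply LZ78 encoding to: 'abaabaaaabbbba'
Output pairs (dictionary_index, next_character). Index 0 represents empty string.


LZ78 encoding steps:
Dictionary: {0: ''}
Step 1: w='' (idx 0), next='a' -> output (0, 'a'), add 'a' as idx 1
Step 2: w='' (idx 0), next='b' -> output (0, 'b'), add 'b' as idx 2
Step 3: w='a' (idx 1), next='a' -> output (1, 'a'), add 'aa' as idx 3
Step 4: w='b' (idx 2), next='a' -> output (2, 'a'), add 'ba' as idx 4
Step 5: w='aa' (idx 3), next='a' -> output (3, 'a'), add 'aaa' as idx 5
Step 6: w='b' (idx 2), next='b' -> output (2, 'b'), add 'bb' as idx 6
Step 7: w='bb' (idx 6), next='a' -> output (6, 'a'), add 'bba' as idx 7


Encoded: [(0, 'a'), (0, 'b'), (1, 'a'), (2, 'a'), (3, 'a'), (2, 'b'), (6, 'a')]


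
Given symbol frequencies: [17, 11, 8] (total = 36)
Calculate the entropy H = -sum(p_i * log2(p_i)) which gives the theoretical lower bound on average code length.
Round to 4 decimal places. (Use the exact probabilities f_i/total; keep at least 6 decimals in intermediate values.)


Per-symbol terms -p_i * log2(p_i) with p_i = f_i/36:
  p = 17/36 = 0.472222: log2(p) = -1.082462, -p*log2(p) = 0.511163
  p = 11/36 = 0.305556: log2(p) = -1.710493, -p*log2(p) = 0.522651
  p = 8/36 = 0.222222: log2(p) = -2.169925, -p*log2(p) = 0.482206
H = 0.511163 + 0.522651 + 0.482206 = 1.516020

H = 1.516 bits/symbol


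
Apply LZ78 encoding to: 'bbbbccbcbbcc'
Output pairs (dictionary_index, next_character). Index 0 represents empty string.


LZ78 encoding steps:
Dictionary: {0: ''}
Step 1: w='' (idx 0), next='b' -> output (0, 'b'), add 'b' as idx 1
Step 2: w='b' (idx 1), next='b' -> output (1, 'b'), add 'bb' as idx 2
Step 3: w='b' (idx 1), next='c' -> output (1, 'c'), add 'bc' as idx 3
Step 4: w='' (idx 0), next='c' -> output (0, 'c'), add 'c' as idx 4
Step 5: w='bc' (idx 3), next='b' -> output (3, 'b'), add 'bcb' as idx 5
Step 6: w='bc' (idx 3), next='c' -> output (3, 'c'), add 'bcc' as idx 6


Encoded: [(0, 'b'), (1, 'b'), (1, 'c'), (0, 'c'), (3, 'b'), (3, 'c')]


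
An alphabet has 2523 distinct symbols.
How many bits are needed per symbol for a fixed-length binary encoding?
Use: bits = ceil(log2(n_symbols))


log2(2523) = 11.3009
Bracket: 2^11 = 2048 < 2523 <= 2^12 = 4096
So ceil(log2(2523)) = 12

bits = ceil(log2(2523)) = ceil(11.3009) = 12 bits


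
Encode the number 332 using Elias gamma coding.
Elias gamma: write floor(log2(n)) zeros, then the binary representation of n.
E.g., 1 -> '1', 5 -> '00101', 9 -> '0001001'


num_bits = floor(log2(332)) + 1 = 9
leading_zeros = num_bits - 1 = 8
binary(332) = 101001100

Elias gamma(332) = '00000000' + '101001100' = 00000000101001100 (17 bits)


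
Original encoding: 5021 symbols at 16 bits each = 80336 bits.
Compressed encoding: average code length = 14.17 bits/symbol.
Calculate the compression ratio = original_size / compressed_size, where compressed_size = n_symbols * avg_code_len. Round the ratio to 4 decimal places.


original_size = n_symbols * orig_bits = 5021 * 16 = 80336 bits
compressed_size = n_symbols * avg_code_len = 5021 * 14.17 = 71147.57 bits
ratio = original_size / compressed_size = 80336 / 71147.57 = 1.1291

Compression ratio = 1.1291


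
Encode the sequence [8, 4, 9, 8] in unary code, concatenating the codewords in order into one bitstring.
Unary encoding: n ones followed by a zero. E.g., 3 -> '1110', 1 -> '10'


Encode each number as n ones followed by a terminating 0:
  8 -> 111111110 (9 bits)
  4 -> 11110 (5 bits)
  9 -> 1111111110 (10 bits)
  8 -> 111111110 (9 bits)
Total length = 9 + 5 + 10 + 9 = 33 bits.

Unary([8, 4, 9, 8]) = 111111110111101111111110111111110 (33 bits)


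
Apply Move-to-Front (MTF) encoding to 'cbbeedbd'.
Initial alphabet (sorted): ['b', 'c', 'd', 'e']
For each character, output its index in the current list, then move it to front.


MTF encoding:
'c': index 1 in ['b', 'c', 'd', 'e'] -> ['c', 'b', 'd', 'e']
'b': index 1 in ['c', 'b', 'd', 'e'] -> ['b', 'c', 'd', 'e']
'b': index 0 in ['b', 'c', 'd', 'e'] -> ['b', 'c', 'd', 'e']
'e': index 3 in ['b', 'c', 'd', 'e'] -> ['e', 'b', 'c', 'd']
'e': index 0 in ['e', 'b', 'c', 'd'] -> ['e', 'b', 'c', 'd']
'd': index 3 in ['e', 'b', 'c', 'd'] -> ['d', 'e', 'b', 'c']
'b': index 2 in ['d', 'e', 'b', 'c'] -> ['b', 'd', 'e', 'c']
'd': index 1 in ['b', 'd', 'e', 'c'] -> ['d', 'b', 'e', 'c']


Output: [1, 1, 0, 3, 0, 3, 2, 1]


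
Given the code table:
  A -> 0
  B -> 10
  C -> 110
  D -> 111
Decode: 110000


Decoding:
110 -> C
0 -> A
0 -> A
0 -> A


Result: CAAA


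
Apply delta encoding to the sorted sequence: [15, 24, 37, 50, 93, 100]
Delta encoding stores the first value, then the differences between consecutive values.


First value: 15
Deltas:
  24 - 15 = 9
  37 - 24 = 13
  50 - 37 = 13
  93 - 50 = 43
  100 - 93 = 7


Delta encoded: [15, 9, 13, 13, 43, 7]


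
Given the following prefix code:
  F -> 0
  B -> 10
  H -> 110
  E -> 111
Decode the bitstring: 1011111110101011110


Decoding step by step:
Bits 10 -> B
Bits 111 -> E
Bits 111 -> E
Bits 10 -> B
Bits 10 -> B
Bits 10 -> B
Bits 111 -> E
Bits 10 -> B


Decoded message: BEEBBBEB


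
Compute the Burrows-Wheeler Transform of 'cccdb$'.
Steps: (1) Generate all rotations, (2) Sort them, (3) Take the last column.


Rotations (sorted):
  0: $cccdb -> last char: b
  1: b$cccd -> last char: d
  2: cccdb$ -> last char: $
  3: ccdb$c -> last char: c
  4: cdb$cc -> last char: c
  5: db$ccc -> last char: c


BWT = bd$ccc


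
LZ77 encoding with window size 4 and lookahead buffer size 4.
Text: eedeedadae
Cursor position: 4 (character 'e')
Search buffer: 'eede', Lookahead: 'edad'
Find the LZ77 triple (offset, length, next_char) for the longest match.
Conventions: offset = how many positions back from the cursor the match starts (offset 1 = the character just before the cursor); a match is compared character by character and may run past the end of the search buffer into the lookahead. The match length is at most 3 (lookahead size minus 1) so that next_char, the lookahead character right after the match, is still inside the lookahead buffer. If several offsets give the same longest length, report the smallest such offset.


Try each offset into the search buffer:
  offset=1 (pos 3, char 'e'): match length 1
  offset=2 (pos 2, char 'd'): match length 0
  offset=3 (pos 1, char 'e'): match length 2
  offset=4 (pos 0, char 'e'): match length 1
Longest match has length 2 at offset 3.
next_char = character at position 4 + 2 = 6 -> 'a'

Best match: offset=3, length=2 (matching 'ed' starting at position 1)
LZ77 triple: (3, 2, 'a')


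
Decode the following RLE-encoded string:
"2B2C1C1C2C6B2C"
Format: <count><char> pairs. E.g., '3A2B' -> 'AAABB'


Expanding each <count><char> pair:
  2B -> 'BB'
  2C -> 'CC'
  1C -> 'C'
  1C -> 'C'
  2C -> 'CC'
  6B -> 'BBBBBB'
  2C -> 'CC'

Decoded = BBCCCCCCBBBBBBCC


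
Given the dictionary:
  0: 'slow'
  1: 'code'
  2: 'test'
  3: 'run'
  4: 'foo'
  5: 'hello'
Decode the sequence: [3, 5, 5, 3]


Look up each index in the dictionary:
  3 -> 'run'
  5 -> 'hello'
  5 -> 'hello'
  3 -> 'run'

Decoded: "run hello hello run"


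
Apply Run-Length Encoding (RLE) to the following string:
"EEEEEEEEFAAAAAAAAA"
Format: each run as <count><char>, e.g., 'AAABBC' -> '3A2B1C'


Scanning runs left to right:
  i=0: run of 'E' x 8 -> '8E'
  i=8: run of 'F' x 1 -> '1F'
  i=9: run of 'A' x 9 -> '9A'

RLE = 8E1F9A


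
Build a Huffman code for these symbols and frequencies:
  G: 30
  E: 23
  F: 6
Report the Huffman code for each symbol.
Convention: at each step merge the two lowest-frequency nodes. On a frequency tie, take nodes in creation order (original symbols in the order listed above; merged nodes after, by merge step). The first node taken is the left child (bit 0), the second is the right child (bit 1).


Huffman tree construction:
Step 1: Merge F(6) + E(23) = 29
Step 2: Merge (F+E)(29) + G(30) = 59
Read each symbol's code off the tree from the root (left child = 0, right child = 1).

Codes:
  G: 1 (length 1)
  E: 01 (length 2)
  F: 00 (length 2)
Average code length: 88/59 = 1.4915 bits/symbol


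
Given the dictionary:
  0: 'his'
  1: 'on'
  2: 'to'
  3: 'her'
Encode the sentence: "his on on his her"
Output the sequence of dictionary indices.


Look up each word in the dictionary:
  'his' -> 0
  'on' -> 1
  'on' -> 1
  'his' -> 0
  'her' -> 3

Encoded: [0, 1, 1, 0, 3]


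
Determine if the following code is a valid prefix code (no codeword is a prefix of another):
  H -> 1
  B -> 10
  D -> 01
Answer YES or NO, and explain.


Checking each pair (does one codeword prefix another?):
  H='1' vs B='10': prefix -- VIOLATION

NO -- this is NOT a valid prefix code. H (1) is a prefix of B (10).


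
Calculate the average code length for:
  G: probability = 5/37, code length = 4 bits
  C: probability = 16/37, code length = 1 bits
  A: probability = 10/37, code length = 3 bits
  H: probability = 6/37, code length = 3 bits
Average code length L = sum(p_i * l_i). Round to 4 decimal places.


Weighted contributions p_i * l_i:
  G: (5/37) * 4 = 20/37
  C: (16/37) * 1 = 16/37
  A: (10/37) * 3 = 30/37
  H: (6/37) * 3 = 18/37
Sum = (20 + 16 + 30 + 18)/37 = 84/37

L = 84/37 = 2.2703 bits/symbol


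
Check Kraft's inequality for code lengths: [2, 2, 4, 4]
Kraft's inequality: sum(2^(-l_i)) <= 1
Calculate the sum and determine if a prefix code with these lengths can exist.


Sum = 2^(-2) + 2^(-2) + 2^(-4) + 2^(-4)
    = 0.25 + 0.25 + 0.0625 + 0.0625
    = 10/16 = 0.625
Since 0.625 <= 1, Kraft's inequality IS satisfied.
A prefix code with these lengths CAN exist.

Kraft sum = 0.625. Satisfied.


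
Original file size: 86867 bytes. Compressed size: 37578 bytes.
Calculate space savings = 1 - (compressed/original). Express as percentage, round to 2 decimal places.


ratio = compressed/original = 37578/86867 = 0.432592
savings = 1 - ratio = 1 - 0.432592 = 0.567408
as a percentage: 0.567408 * 100 = 56.74%

Space savings = 1 - 37578/86867 = 56.74%


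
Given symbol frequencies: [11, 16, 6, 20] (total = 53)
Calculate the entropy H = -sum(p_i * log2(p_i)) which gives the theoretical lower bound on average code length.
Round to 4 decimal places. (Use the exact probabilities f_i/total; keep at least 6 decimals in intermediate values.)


Per-symbol terms -p_i * log2(p_i) with p_i = f_i/53:
  p = 11/53 = 0.207547: log2(p) = -2.268489, -p*log2(p) = 0.470818
  p = 16/53 = 0.301887: log2(p) = -1.727920, -p*log2(p) = 0.521636
  p = 6/53 = 0.113208: log2(p) = -3.142958, -p*log2(p) = 0.355807
  p = 20/53 = 0.377358: log2(p) = -1.405992, -p*log2(p) = 0.530563
H = 0.470818 + 0.521636 + 0.355807 + 0.530563 = 1.878824

H = 1.8788 bits/symbol


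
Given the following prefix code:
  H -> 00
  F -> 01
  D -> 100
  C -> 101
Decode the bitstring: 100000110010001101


Decoding step by step:
Bits 100 -> D
Bits 00 -> H
Bits 01 -> F
Bits 100 -> D
Bits 100 -> D
Bits 01 -> F
Bits 101 -> C


Decoded message: DHFDDFC


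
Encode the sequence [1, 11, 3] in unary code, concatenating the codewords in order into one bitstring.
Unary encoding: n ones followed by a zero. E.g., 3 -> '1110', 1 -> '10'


Encode each number as n ones followed by a terminating 0:
  1 -> 10 (2 bits)
  11 -> 111111111110 (12 bits)
  3 -> 1110 (4 bits)
Total length = 2 + 12 + 4 = 18 bits.

Unary([1, 11, 3]) = 101111111111101110 (18 bits)


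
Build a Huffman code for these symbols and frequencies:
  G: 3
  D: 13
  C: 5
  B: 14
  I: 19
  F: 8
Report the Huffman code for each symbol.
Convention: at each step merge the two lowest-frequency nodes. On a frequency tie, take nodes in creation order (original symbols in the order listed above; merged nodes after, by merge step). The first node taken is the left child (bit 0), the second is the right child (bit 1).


Huffman tree construction:
Step 1: Merge G(3) + C(5) = 8
Step 2: Merge F(8) + (G+C)(8) = 16
Step 3: Merge D(13) + B(14) = 27
Step 4: Merge (F+(G+C))(16) + I(19) = 35
Step 5: Merge (D+B)(27) + ((F+(G+C))+I)(35) = 62
Read each symbol's code off the tree from the root (left child = 0, right child = 1).

Codes:
  G: 1010 (length 4)
  D: 00 (length 2)
  C: 1011 (length 4)
  B: 01 (length 2)
  I: 11 (length 2)
  F: 100 (length 3)
Average code length: 148/62 = 2.3871 bits/symbol


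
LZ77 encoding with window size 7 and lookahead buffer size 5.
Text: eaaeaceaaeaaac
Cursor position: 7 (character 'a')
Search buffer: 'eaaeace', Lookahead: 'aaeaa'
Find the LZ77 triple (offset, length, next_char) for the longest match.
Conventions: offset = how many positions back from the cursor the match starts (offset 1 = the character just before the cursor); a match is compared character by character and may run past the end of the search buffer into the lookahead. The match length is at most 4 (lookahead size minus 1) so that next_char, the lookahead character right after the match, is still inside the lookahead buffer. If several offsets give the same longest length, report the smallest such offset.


Try each offset into the search buffer:
  offset=1 (pos 6, char 'e'): match length 0
  offset=2 (pos 5, char 'c'): match length 0
  offset=3 (pos 4, char 'a'): match length 1
  offset=4 (pos 3, char 'e'): match length 0
  offset=5 (pos 2, char 'a'): match length 1
  offset=6 (pos 1, char 'a'): match length 4
  offset=7 (pos 0, char 'e'): match length 0
Longest match has length 4 at offset 6.
next_char = character at position 7 + 4 = 11 -> 'a'

Best match: offset=6, length=4 (matching 'aaea' starting at position 1)
LZ77 triple: (6, 4, 'a')


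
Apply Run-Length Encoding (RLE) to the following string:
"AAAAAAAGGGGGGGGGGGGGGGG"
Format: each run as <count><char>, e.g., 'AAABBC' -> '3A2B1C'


Scanning runs left to right:
  i=0: run of 'A' x 7 -> '7A'
  i=7: run of 'G' x 16 -> '16G'

RLE = 7A16G


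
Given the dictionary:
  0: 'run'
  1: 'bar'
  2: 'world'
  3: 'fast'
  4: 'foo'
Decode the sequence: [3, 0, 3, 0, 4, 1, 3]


Look up each index in the dictionary:
  3 -> 'fast'
  0 -> 'run'
  3 -> 'fast'
  0 -> 'run'
  4 -> 'foo'
  1 -> 'bar'
  3 -> 'fast'

Decoded: "fast run fast run foo bar fast"


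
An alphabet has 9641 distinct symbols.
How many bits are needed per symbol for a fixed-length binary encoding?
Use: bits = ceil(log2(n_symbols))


log2(9641) = 13.235
Bracket: 2^13 = 8192 < 9641 <= 2^14 = 16384
So ceil(log2(9641)) = 14

bits = ceil(log2(9641)) = ceil(13.235) = 14 bits


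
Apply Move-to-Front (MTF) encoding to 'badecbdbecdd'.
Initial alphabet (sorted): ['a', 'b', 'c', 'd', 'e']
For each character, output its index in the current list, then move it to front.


MTF encoding:
'b': index 1 in ['a', 'b', 'c', 'd', 'e'] -> ['b', 'a', 'c', 'd', 'e']
'a': index 1 in ['b', 'a', 'c', 'd', 'e'] -> ['a', 'b', 'c', 'd', 'e']
'd': index 3 in ['a', 'b', 'c', 'd', 'e'] -> ['d', 'a', 'b', 'c', 'e']
'e': index 4 in ['d', 'a', 'b', 'c', 'e'] -> ['e', 'd', 'a', 'b', 'c']
'c': index 4 in ['e', 'd', 'a', 'b', 'c'] -> ['c', 'e', 'd', 'a', 'b']
'b': index 4 in ['c', 'e', 'd', 'a', 'b'] -> ['b', 'c', 'e', 'd', 'a']
'd': index 3 in ['b', 'c', 'e', 'd', 'a'] -> ['d', 'b', 'c', 'e', 'a']
'b': index 1 in ['d', 'b', 'c', 'e', 'a'] -> ['b', 'd', 'c', 'e', 'a']
'e': index 3 in ['b', 'd', 'c', 'e', 'a'] -> ['e', 'b', 'd', 'c', 'a']
'c': index 3 in ['e', 'b', 'd', 'c', 'a'] -> ['c', 'e', 'b', 'd', 'a']
'd': index 3 in ['c', 'e', 'b', 'd', 'a'] -> ['d', 'c', 'e', 'b', 'a']
'd': index 0 in ['d', 'c', 'e', 'b', 'a'] -> ['d', 'c', 'e', 'b', 'a']


Output: [1, 1, 3, 4, 4, 4, 3, 1, 3, 3, 3, 0]


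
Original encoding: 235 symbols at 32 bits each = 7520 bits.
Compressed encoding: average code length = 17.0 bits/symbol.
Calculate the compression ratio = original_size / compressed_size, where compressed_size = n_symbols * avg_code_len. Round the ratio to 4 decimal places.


original_size = n_symbols * orig_bits = 235 * 32 = 7520 bits
compressed_size = n_symbols * avg_code_len = 235 * 17.0 = 3995.0 bits
ratio = original_size / compressed_size = 7520 / 3995.0 = 1.8824

Compression ratio = 1.8824


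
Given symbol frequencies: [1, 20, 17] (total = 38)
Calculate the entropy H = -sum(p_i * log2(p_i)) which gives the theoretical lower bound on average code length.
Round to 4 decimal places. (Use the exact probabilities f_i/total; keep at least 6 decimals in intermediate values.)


Per-symbol terms -p_i * log2(p_i) with p_i = f_i/38:
  p = 1/38 = 0.026316: log2(p) = -5.247928, -p*log2(p) = 0.138103
  p = 20/38 = 0.526316: log2(p) = -0.925999, -p*log2(p) = 0.487368
  p = 17/38 = 0.447368: log2(p) = -1.160465, -p*log2(p) = 0.519155
H = 0.138103 + 0.487368 + 0.519155 = 1.144626

H = 1.1446 bits/symbol


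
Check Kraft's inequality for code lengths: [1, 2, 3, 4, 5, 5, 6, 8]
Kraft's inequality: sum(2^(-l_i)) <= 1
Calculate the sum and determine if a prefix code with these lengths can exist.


Sum = 2^(-1) + 2^(-2) + 2^(-3) + 2^(-4) + 2^(-5) + 2^(-5) + 2^(-6) + 2^(-8)
    = 0.5 + 0.25 + 0.125 + 0.0625 + 0.03125 + 0.03125 + 0.015625 + 0.00390625
    = 261/256 = 1.01953125
Since 1.01953125 > 1, Kraft's inequality is NOT satisfied.
A prefix code with these lengths CANNOT exist.

Kraft sum = 1.01953125. Not satisfied.


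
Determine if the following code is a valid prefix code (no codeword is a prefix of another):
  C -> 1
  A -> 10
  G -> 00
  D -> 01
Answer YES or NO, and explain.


Checking each pair (does one codeword prefix another?):
  C='1' vs A='10': prefix -- VIOLATION

NO -- this is NOT a valid prefix code. C (1) is a prefix of A (10).


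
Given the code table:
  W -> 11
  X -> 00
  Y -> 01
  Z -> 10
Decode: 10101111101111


Decoding:
10 -> Z
10 -> Z
11 -> W
11 -> W
10 -> Z
11 -> W
11 -> W


Result: ZZWWZWW


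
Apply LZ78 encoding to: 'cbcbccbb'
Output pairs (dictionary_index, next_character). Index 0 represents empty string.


LZ78 encoding steps:
Dictionary: {0: ''}
Step 1: w='' (idx 0), next='c' -> output (0, 'c'), add 'c' as idx 1
Step 2: w='' (idx 0), next='b' -> output (0, 'b'), add 'b' as idx 2
Step 3: w='c' (idx 1), next='b' -> output (1, 'b'), add 'cb' as idx 3
Step 4: w='c' (idx 1), next='c' -> output (1, 'c'), add 'cc' as idx 4
Step 5: w='b' (idx 2), next='b' -> output (2, 'b'), add 'bb' as idx 5


Encoded: [(0, 'c'), (0, 'b'), (1, 'b'), (1, 'c'), (2, 'b')]


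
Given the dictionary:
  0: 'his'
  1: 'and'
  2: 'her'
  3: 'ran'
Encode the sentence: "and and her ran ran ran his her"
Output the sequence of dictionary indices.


Look up each word in the dictionary:
  'and' -> 1
  'and' -> 1
  'her' -> 2
  'ran' -> 3
  'ran' -> 3
  'ran' -> 3
  'his' -> 0
  'her' -> 2

Encoded: [1, 1, 2, 3, 3, 3, 0, 2]


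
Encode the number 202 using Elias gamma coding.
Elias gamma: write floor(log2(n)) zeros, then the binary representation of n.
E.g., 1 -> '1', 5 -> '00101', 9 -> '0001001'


num_bits = floor(log2(202)) + 1 = 8
leading_zeros = num_bits - 1 = 7
binary(202) = 11001010

Elias gamma(202) = '0000000' + '11001010' = 000000011001010 (15 bits)


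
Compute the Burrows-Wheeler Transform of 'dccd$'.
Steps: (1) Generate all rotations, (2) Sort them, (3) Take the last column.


Rotations (sorted):
  0: $dccd -> last char: d
  1: ccd$d -> last char: d
  2: cd$dc -> last char: c
  3: d$dcc -> last char: c
  4: dccd$ -> last char: $


BWT = ddcc$


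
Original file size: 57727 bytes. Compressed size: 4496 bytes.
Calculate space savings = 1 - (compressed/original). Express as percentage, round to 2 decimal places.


ratio = compressed/original = 4496/57727 = 0.077884
savings = 1 - ratio = 1 - 0.077884 = 0.922116
as a percentage: 0.922116 * 100 = 92.21%

Space savings = 1 - 4496/57727 = 92.21%


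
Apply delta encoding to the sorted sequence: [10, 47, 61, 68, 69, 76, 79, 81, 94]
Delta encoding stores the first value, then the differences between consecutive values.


First value: 10
Deltas:
  47 - 10 = 37
  61 - 47 = 14
  68 - 61 = 7
  69 - 68 = 1
  76 - 69 = 7
  79 - 76 = 3
  81 - 79 = 2
  94 - 81 = 13


Delta encoded: [10, 37, 14, 7, 1, 7, 3, 2, 13]


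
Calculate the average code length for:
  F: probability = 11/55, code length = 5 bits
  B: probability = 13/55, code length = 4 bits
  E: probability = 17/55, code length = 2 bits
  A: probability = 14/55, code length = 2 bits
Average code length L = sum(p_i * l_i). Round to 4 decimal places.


Weighted contributions p_i * l_i:
  F: (11/55) * 5 = 55/55
  B: (13/55) * 4 = 52/55
  E: (17/55) * 2 = 34/55
  A: (14/55) * 2 = 28/55
Sum = (55 + 52 + 34 + 28)/55 = 169/55

L = 169/55 = 3.0727 bits/symbol


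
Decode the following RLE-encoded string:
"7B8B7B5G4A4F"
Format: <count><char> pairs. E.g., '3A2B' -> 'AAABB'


Expanding each <count><char> pair:
  7B -> 'BBBBBBB'
  8B -> 'BBBBBBBB'
  7B -> 'BBBBBBB'
  5G -> 'GGGGG'
  4A -> 'AAAA'
  4F -> 'FFFF'

Decoded = BBBBBBBBBBBBBBBBBBBBBBGGGGGAAAAFFFF


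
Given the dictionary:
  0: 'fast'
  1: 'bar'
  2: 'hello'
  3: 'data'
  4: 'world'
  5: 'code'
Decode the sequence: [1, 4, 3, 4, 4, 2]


Look up each index in the dictionary:
  1 -> 'bar'
  4 -> 'world'
  3 -> 'data'
  4 -> 'world'
  4 -> 'world'
  2 -> 'hello'

Decoded: "bar world data world world hello"


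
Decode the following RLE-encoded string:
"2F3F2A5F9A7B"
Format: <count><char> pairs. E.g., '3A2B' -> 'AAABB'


Expanding each <count><char> pair:
  2F -> 'FF'
  3F -> 'FFF'
  2A -> 'AA'
  5F -> 'FFFFF'
  9A -> 'AAAAAAAAA'
  7B -> 'BBBBBBB'

Decoded = FFFFFAAFFFFFAAAAAAAAABBBBBBB


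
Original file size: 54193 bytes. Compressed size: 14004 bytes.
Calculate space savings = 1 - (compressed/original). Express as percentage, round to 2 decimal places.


ratio = compressed/original = 14004/54193 = 0.25841
savings = 1 - ratio = 1 - 0.25841 = 0.74159
as a percentage: 0.74159 * 100 = 74.16%

Space savings = 1 - 14004/54193 = 74.16%


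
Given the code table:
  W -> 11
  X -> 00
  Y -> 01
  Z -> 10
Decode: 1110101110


Decoding:
11 -> W
10 -> Z
10 -> Z
11 -> W
10 -> Z


Result: WZZWZ


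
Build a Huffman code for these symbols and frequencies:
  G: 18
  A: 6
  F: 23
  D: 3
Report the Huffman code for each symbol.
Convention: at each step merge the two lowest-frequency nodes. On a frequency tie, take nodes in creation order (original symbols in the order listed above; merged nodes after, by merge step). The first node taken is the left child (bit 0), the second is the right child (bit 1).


Huffman tree construction:
Step 1: Merge D(3) + A(6) = 9
Step 2: Merge (D+A)(9) + G(18) = 27
Step 3: Merge F(23) + ((D+A)+G)(27) = 50
Read each symbol's code off the tree from the root (left child = 0, right child = 1).

Codes:
  G: 11 (length 2)
  A: 101 (length 3)
  F: 0 (length 1)
  D: 100 (length 3)
Average code length: 86/50 = 1.7200 bits/symbol


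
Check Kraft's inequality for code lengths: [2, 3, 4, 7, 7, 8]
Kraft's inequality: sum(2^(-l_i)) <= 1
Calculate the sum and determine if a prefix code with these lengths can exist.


Sum = 2^(-2) + 2^(-3) + 2^(-4) + 2^(-7) + 2^(-7) + 2^(-8)
    = 0.25 + 0.125 + 0.0625 + 0.0078125 + 0.0078125 + 0.00390625
    = 117/256 = 0.45703125
Since 0.45703125 <= 1, Kraft's inequality IS satisfied.
A prefix code with these lengths CAN exist.

Kraft sum = 0.45703125. Satisfied.


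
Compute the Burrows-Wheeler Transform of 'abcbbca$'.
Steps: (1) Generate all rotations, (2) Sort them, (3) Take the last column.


Rotations (sorted):
  0: $abcbbca -> last char: a
  1: a$abcbbc -> last char: c
  2: abcbbca$ -> last char: $
  3: bbca$abc -> last char: c
  4: bca$abcb -> last char: b
  5: bcbbca$a -> last char: a
  6: ca$abcbb -> last char: b
  7: cbbca$ab -> last char: b


BWT = ac$cbabb


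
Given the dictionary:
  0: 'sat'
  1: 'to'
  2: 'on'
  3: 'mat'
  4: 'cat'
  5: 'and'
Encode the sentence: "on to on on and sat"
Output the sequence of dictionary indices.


Look up each word in the dictionary:
  'on' -> 2
  'to' -> 1
  'on' -> 2
  'on' -> 2
  'and' -> 5
  'sat' -> 0

Encoded: [2, 1, 2, 2, 5, 0]


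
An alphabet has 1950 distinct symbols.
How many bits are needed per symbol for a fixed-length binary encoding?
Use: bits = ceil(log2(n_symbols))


log2(1950) = 10.9293
Bracket: 2^10 = 1024 < 1950 <= 2^11 = 2048
So ceil(log2(1950)) = 11

bits = ceil(log2(1950)) = ceil(10.9293) = 11 bits


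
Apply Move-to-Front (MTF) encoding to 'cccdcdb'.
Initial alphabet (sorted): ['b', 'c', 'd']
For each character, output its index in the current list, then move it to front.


MTF encoding:
'c': index 1 in ['b', 'c', 'd'] -> ['c', 'b', 'd']
'c': index 0 in ['c', 'b', 'd'] -> ['c', 'b', 'd']
'c': index 0 in ['c', 'b', 'd'] -> ['c', 'b', 'd']
'd': index 2 in ['c', 'b', 'd'] -> ['d', 'c', 'b']
'c': index 1 in ['d', 'c', 'b'] -> ['c', 'd', 'b']
'd': index 1 in ['c', 'd', 'b'] -> ['d', 'c', 'b']
'b': index 2 in ['d', 'c', 'b'] -> ['b', 'd', 'c']


Output: [1, 0, 0, 2, 1, 1, 2]


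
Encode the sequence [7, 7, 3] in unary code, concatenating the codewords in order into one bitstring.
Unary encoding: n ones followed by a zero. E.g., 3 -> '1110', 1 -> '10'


Encode each number as n ones followed by a terminating 0:
  7 -> 11111110 (8 bits)
  7 -> 11111110 (8 bits)
  3 -> 1110 (4 bits)
Total length = 8 + 8 + 4 = 20 bits.

Unary([7, 7, 3]) = 11111110111111101110 (20 bits)


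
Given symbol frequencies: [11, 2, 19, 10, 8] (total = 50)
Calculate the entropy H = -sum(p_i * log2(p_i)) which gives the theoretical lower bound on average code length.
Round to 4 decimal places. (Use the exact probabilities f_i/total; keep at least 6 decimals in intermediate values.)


Per-symbol terms -p_i * log2(p_i) with p_i = f_i/50:
  p = 11/50 = 0.220000: log2(p) = -2.184425, -p*log2(p) = 0.480573
  p = 2/50 = 0.040000: log2(p) = -4.643856, -p*log2(p) = 0.185754
  p = 19/50 = 0.380000: log2(p) = -1.395929, -p*log2(p) = 0.530453
  p = 10/50 = 0.200000: log2(p) = -2.321928, -p*log2(p) = 0.464386
  p = 8/50 = 0.160000: log2(p) = -2.643856, -p*log2(p) = 0.423017
H = 0.480573 + 0.185754 + 0.530453 + 0.464386 + 0.423017 = 2.084183

H = 2.0842 bits/symbol


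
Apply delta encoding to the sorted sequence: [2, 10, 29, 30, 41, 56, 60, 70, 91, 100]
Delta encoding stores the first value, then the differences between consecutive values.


First value: 2
Deltas:
  10 - 2 = 8
  29 - 10 = 19
  30 - 29 = 1
  41 - 30 = 11
  56 - 41 = 15
  60 - 56 = 4
  70 - 60 = 10
  91 - 70 = 21
  100 - 91 = 9


Delta encoded: [2, 8, 19, 1, 11, 15, 4, 10, 21, 9]


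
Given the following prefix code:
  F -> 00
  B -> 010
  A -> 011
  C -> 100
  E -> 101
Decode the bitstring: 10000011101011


Decoding step by step:
Bits 100 -> C
Bits 00 -> F
Bits 011 -> A
Bits 101 -> E
Bits 011 -> A


Decoded message: CFAEA


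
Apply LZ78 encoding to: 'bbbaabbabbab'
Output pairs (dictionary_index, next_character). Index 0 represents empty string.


LZ78 encoding steps:
Dictionary: {0: ''}
Step 1: w='' (idx 0), next='b' -> output (0, 'b'), add 'b' as idx 1
Step 2: w='b' (idx 1), next='b' -> output (1, 'b'), add 'bb' as idx 2
Step 3: w='' (idx 0), next='a' -> output (0, 'a'), add 'a' as idx 3
Step 4: w='a' (idx 3), next='b' -> output (3, 'b'), add 'ab' as idx 4
Step 5: w='b' (idx 1), next='a' -> output (1, 'a'), add 'ba' as idx 5
Step 6: w='bb' (idx 2), next='a' -> output (2, 'a'), add 'bba' as idx 6
Step 7: w='b' (idx 1), end of input -> output (1, '')


Encoded: [(0, 'b'), (1, 'b'), (0, 'a'), (3, 'b'), (1, 'a'), (2, 'a'), (1, '')]


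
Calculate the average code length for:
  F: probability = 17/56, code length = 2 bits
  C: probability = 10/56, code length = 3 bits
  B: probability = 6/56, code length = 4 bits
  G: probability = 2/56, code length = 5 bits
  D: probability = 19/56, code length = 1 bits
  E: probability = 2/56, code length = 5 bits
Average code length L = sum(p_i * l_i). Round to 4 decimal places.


Weighted contributions p_i * l_i:
  F: (17/56) * 2 = 34/56
  C: (10/56) * 3 = 30/56
  B: (6/56) * 4 = 24/56
  G: (2/56) * 5 = 10/56
  D: (19/56) * 1 = 19/56
  E: (2/56) * 5 = 10/56
Sum = (34 + 30 + 24 + 10 + 19 + 10)/56 = 127/56

L = 127/56 = 2.2679 bits/symbol


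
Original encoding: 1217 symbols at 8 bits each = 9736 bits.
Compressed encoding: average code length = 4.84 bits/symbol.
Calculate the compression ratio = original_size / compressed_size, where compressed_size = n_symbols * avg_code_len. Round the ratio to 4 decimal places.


original_size = n_symbols * orig_bits = 1217 * 8 = 9736 bits
compressed_size = n_symbols * avg_code_len = 1217 * 4.84 = 5890.28 bits
ratio = original_size / compressed_size = 9736 / 5890.28 = 1.6529

Compression ratio = 1.6529


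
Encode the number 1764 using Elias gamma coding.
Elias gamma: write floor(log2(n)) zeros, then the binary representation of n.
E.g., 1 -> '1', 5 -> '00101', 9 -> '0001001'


num_bits = floor(log2(1764)) + 1 = 11
leading_zeros = num_bits - 1 = 10
binary(1764) = 11011100100

Elias gamma(1764) = '0000000000' + '11011100100' = 000000000011011100100 (21 bits)


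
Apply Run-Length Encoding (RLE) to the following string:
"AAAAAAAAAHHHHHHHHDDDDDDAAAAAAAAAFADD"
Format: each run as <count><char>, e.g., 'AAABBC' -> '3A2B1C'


Scanning runs left to right:
  i=0: run of 'A' x 9 -> '9A'
  i=9: run of 'H' x 8 -> '8H'
  i=17: run of 'D' x 6 -> '6D'
  i=23: run of 'A' x 9 -> '9A'
  i=32: run of 'F' x 1 -> '1F'
  i=33: run of 'A' x 1 -> '1A'
  i=34: run of 'D' x 2 -> '2D'

RLE = 9A8H6D9A1F1A2D


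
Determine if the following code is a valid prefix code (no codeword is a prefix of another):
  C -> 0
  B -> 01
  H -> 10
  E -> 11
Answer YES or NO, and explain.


Checking each pair (does one codeword prefix another?):
  C='0' vs B='01': prefix -- VIOLATION

NO -- this is NOT a valid prefix code. C (0) is a prefix of B (01).


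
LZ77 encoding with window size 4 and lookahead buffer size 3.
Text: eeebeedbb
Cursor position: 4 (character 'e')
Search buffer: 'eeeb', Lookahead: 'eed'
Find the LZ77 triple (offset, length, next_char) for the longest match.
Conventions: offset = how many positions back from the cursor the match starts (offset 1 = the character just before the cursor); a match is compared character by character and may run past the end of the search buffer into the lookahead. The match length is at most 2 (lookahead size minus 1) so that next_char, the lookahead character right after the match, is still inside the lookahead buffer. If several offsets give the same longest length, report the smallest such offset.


Try each offset into the search buffer:
  offset=1 (pos 3, char 'b'): match length 0
  offset=2 (pos 2, char 'e'): match length 1
  offset=3 (pos 1, char 'e'): match length 2
  offset=4 (pos 0, char 'e'): match length 2
Longest match has length 2, found at offsets 3, 4; take the smallest, offset 3.
next_char = character at position 4 + 2 = 6 -> 'd'

Best match: offset=3, length=2 (matching 'ee' starting at position 1)
LZ77 triple: (3, 2, 'd')


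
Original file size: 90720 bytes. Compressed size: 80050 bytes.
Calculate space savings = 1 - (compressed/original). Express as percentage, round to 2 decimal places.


ratio = compressed/original = 80050/90720 = 0.882385
savings = 1 - ratio = 1 - 0.882385 = 0.117615
as a percentage: 0.117615 * 100 = 11.76%

Space savings = 1 - 80050/90720 = 11.76%


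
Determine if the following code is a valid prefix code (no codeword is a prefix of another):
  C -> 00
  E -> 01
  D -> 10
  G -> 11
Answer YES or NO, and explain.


Checking each pair (does one codeword prefix another?):
  C='00' vs E='01': no prefix
  C='00' vs D='10': no prefix
  C='00' vs G='11': no prefix
  E='01' vs C='00': no prefix
  E='01' vs D='10': no prefix
  E='01' vs G='11': no prefix
  D='10' vs C='00': no prefix
  D='10' vs E='01': no prefix
  D='10' vs G='11': no prefix
  G='11' vs C='00': no prefix
  G='11' vs E='01': no prefix
  G='11' vs D='10': no prefix
No violation found over all pairs.

YES -- this is a valid prefix code. No codeword is a prefix of any other codeword.


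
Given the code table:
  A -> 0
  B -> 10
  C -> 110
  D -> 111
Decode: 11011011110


Decoding:
110 -> C
110 -> C
111 -> D
10 -> B


Result: CCDB


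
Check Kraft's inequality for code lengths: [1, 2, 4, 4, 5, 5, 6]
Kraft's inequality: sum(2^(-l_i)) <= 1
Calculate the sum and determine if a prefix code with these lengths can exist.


Sum = 2^(-1) + 2^(-2) + 2^(-4) + 2^(-4) + 2^(-5) + 2^(-5) + 2^(-6)
    = 0.5 + 0.25 + 0.0625 + 0.0625 + 0.03125 + 0.03125 + 0.015625
    = 61/64 = 0.953125
Since 0.953125 <= 1, Kraft's inequality IS satisfied.
A prefix code with these lengths CAN exist.

Kraft sum = 0.953125. Satisfied.


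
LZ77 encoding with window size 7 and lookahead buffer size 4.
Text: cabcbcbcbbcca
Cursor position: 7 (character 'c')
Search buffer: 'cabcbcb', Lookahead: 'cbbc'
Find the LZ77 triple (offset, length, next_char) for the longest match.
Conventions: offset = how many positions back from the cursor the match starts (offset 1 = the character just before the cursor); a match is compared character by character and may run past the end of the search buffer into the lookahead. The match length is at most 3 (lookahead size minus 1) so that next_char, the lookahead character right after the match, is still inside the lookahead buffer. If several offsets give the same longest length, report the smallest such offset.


Try each offset into the search buffer:
  offset=1 (pos 6, char 'b'): match length 0
  offset=2 (pos 5, char 'c'): match length 2
  offset=3 (pos 4, char 'b'): match length 0
  offset=4 (pos 3, char 'c'): match length 2
  offset=5 (pos 2, char 'b'): match length 0
  offset=6 (pos 1, char 'a'): match length 0
  offset=7 (pos 0, char 'c'): match length 1
Longest match has length 2, found at offsets 2, 4; take the smallest, offset 2.
next_char = character at position 7 + 2 = 9 -> 'b'

Best match: offset=2, length=2 (matching 'cb' starting at position 5)
LZ77 triple: (2, 2, 'b')


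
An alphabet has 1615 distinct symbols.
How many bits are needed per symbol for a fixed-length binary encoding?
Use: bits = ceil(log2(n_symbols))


log2(1615) = 10.6573
Bracket: 2^10 = 1024 < 1615 <= 2^11 = 2048
So ceil(log2(1615)) = 11

bits = ceil(log2(1615)) = ceil(10.6573) = 11 bits


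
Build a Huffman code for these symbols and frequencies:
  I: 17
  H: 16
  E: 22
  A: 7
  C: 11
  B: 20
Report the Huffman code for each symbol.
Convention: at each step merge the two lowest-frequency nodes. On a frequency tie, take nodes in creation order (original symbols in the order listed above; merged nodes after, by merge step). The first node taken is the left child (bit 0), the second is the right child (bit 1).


Huffman tree construction:
Step 1: Merge A(7) + C(11) = 18
Step 2: Merge H(16) + I(17) = 33
Step 3: Merge (A+C)(18) + B(20) = 38
Step 4: Merge E(22) + (H+I)(33) = 55
Step 5: Merge ((A+C)+B)(38) + (E+(H+I))(55) = 93
Read each symbol's code off the tree from the root (left child = 0, right child = 1).

Codes:
  I: 111 (length 3)
  H: 110 (length 3)
  E: 10 (length 2)
  A: 000 (length 3)
  C: 001 (length 3)
  B: 01 (length 2)
Average code length: 237/93 = 2.5484 bits/symbol


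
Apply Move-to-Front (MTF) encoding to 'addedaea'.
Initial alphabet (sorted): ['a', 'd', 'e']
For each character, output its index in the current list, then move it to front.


MTF encoding:
'a': index 0 in ['a', 'd', 'e'] -> ['a', 'd', 'e']
'd': index 1 in ['a', 'd', 'e'] -> ['d', 'a', 'e']
'd': index 0 in ['d', 'a', 'e'] -> ['d', 'a', 'e']
'e': index 2 in ['d', 'a', 'e'] -> ['e', 'd', 'a']
'd': index 1 in ['e', 'd', 'a'] -> ['d', 'e', 'a']
'a': index 2 in ['d', 'e', 'a'] -> ['a', 'd', 'e']
'e': index 2 in ['a', 'd', 'e'] -> ['e', 'a', 'd']
'a': index 1 in ['e', 'a', 'd'] -> ['a', 'e', 'd']


Output: [0, 1, 0, 2, 1, 2, 2, 1]


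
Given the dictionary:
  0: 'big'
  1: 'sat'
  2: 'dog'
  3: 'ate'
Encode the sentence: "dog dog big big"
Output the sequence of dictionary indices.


Look up each word in the dictionary:
  'dog' -> 2
  'dog' -> 2
  'big' -> 0
  'big' -> 0

Encoded: [2, 2, 0, 0]


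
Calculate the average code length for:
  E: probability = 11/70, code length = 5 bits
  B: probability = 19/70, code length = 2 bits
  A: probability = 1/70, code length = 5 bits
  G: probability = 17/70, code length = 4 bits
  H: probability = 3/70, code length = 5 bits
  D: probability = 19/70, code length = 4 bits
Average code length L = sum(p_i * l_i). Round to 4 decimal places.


Weighted contributions p_i * l_i:
  E: (11/70) * 5 = 55/70
  B: (19/70) * 2 = 38/70
  A: (1/70) * 5 = 5/70
  G: (17/70) * 4 = 68/70
  H: (3/70) * 5 = 15/70
  D: (19/70) * 4 = 76/70
Sum = (55 + 38 + 5 + 68 + 15 + 76)/70 = 257/70

L = 257/70 = 3.6714 bits/symbol


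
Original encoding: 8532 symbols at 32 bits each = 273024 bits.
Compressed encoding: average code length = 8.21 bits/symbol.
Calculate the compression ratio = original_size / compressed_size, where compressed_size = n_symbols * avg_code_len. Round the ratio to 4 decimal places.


original_size = n_symbols * orig_bits = 8532 * 32 = 273024 bits
compressed_size = n_symbols * avg_code_len = 8532 * 8.21 = 70047.72 bits
ratio = original_size / compressed_size = 273024 / 70047.72 = 3.8977

Compression ratio = 3.8977


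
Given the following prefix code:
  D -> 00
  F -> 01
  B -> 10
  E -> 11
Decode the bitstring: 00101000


Decoding step by step:
Bits 00 -> D
Bits 10 -> B
Bits 10 -> B
Bits 00 -> D


Decoded message: DBBD


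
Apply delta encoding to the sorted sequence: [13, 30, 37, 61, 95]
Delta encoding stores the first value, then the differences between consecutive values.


First value: 13
Deltas:
  30 - 13 = 17
  37 - 30 = 7
  61 - 37 = 24
  95 - 61 = 34


Delta encoded: [13, 17, 7, 24, 34]
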